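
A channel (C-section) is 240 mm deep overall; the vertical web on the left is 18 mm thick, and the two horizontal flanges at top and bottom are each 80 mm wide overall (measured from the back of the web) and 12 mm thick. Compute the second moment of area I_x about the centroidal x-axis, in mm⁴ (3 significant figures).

Split into non-overlapping primitives; take the origin at the lower-left of the bounding box.
Web: 18 × 240, A = 4 320 mm², y = 120 mm, Ī = 20 736 000 mm⁴.
Top flange (beyond web): 62 × 12, A = 744 mm², y = 234 mm, Ī = 8 928 mm⁴.
Bottom flange (beyond web): 62 × 12, A = 744 mm², y = 6 mm, Ī = 8 928 mm⁴.
By symmetry the centroid is at mid-height, ȳ = 120 mm.
Transfer each piece to the centroidal x-axis using Ī + A·d² with d = y − 120:
  web: d = 0 mm → contributes +20 736 000 mm⁴
  top flange (beyond web): d = 114 mm → contributes +9 677 952 mm⁴
  bottom flange (beyond web): d = -114 mm → contributes +9 677 952 mm⁴
Total I = 40 091 904 mm⁴.

I_x ≈ 4.01 × 10⁷ mm⁴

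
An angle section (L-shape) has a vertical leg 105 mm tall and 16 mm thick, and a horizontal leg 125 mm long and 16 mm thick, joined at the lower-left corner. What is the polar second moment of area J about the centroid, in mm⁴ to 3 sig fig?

Split into non-overlapping primitives; take the origin at the lower-left of the bounding box.
Vertical leg: 16 × 105, A = 1 680 mm², y = 52.5 mm, Ī = 1 543 500 mm⁴.
Horizontal leg (remainder): 109 × 16, A = 1 744 mm², y = 8 mm, Ī = 37 205 mm⁴.
Centroid: ȳ = ΣA·y / ΣA = 29.834 mm.
Transfer each piece to the centroidal x-axis using Ī + A·d² with d = y − 29.834:
  vertical leg: d = 22.666 mm → contributes +2 406 587 mm⁴
  horizontal leg (remainder): d = -21.834 mm → contributes +868 620 mm⁴
Total I = 3 275 207 mm⁴.
For the y-axis: x̄ = 39.834 mm.
Repeating about the centroidal y-axis gives I_y = 5 105 127 mm⁴.
Polar second moment: J = I_x + I_y = 8 380 334 mm⁴.

J ≈ 8.38 × 10⁶ mm⁴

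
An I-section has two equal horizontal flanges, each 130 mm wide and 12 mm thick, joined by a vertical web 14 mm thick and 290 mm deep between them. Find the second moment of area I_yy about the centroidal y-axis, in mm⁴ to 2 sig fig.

Treat the section as a set of non-overlapping primitives; coordinates are from the bounding-box lower-left.
Bottom flange: 130 × 12, A = 1 560 mm², x = 65 mm, Ī = 2 197 000 mm⁴.
Web: 14 × 290, A = 4 060 mm², x = 65 mm, Ī = 66 313 mm⁴.
Top flange: 130 × 12, A = 1 560 mm², x = 65 mm, Ī = 2 197 000 mm⁴.
By symmetry the centroid is at mid-width, x̄ = 65 mm.
All pieces are centred on the centroidal y-axis, so I = ΣĪ = 4 460 313 mm⁴.

I_yy ≈ 4.5 × 10⁶ mm⁴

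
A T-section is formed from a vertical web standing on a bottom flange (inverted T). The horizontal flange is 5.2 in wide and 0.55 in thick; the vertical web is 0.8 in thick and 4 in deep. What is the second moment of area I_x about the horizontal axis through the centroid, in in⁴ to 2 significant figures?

I_x ≈ 12 in⁴

Split into non-overlapping primitives; take the origin at the lower-left of the bounding box.
Flange: 5.2 × 0.55, A = 2.86 in², y = 0.275 in, Ī = 0.0721 in⁴.
Web: 0.8 × 4, A = 3.2 in², y = 2.55 in, Ī = 4.267 in⁴.
Centroid: ȳ = ΣA·y / ΣA = 1.476 in.
Transfer each piece to the horizontal axis through the centroid using Ī + A·d² with d = y − 1.476:
  flange: d = -1.201 in → contributes +4.2 in⁴
  web: d = 1.074 in → contributes +7.956 in⁴
Total I = 12.16 in⁴.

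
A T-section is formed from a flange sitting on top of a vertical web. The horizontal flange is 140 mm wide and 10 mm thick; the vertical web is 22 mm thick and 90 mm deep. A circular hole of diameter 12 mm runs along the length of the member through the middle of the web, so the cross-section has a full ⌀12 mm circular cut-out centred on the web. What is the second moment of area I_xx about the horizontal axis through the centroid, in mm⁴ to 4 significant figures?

Break the section into simple shapes (no overlaps), measuring from the bottom-left corner of the bounding box.
Flange: 140 × 10, A = 1 400 mm², y = 95 mm, Ī = 11666.7 mm⁴.
Web: 22 × 90, A = 1 980 mm², y = 45 mm, Ī = 1 336 500 mm⁴.
Hole (subtracted): ⌀12, A = 113.097 mm², y = 45 mm, Ī = 1017.88 mm⁴.
Centroid: ȳ = ΣA·y / ΣA = 66.427 mm.
Transfer each piece to the horizontal axis through the centroid using Ī + A·d² with d = y − 66.427:
  flange: d = 28.573 mm → contributes +1 154 648 mm⁴
  web: d = -21.427 mm → contributes +2 245 552 mm⁴
  hole: d = -21.427 mm → contributes −52942.8 mm⁴
Total I = 3 347 257 mm⁴.

I_xx ≈ 3.347 × 10⁶ mm⁴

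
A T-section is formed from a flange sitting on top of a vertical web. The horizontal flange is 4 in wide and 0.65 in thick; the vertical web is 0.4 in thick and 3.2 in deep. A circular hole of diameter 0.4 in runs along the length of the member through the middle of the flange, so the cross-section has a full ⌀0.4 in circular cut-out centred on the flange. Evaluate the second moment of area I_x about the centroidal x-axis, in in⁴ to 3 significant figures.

I_x ≈ 4.31 in⁴

Split into non-overlapping primitives; take the origin at the lower-left of the bounding box.
Flange: 4 × 0.65, A = 2.6 in², y = 3.525 in, Ī = 0.091542 in⁴.
Web: 0.4 × 3.2, A = 1.28 in², y = 1.6 in, Ī = 1.0923 in⁴.
Hole (subtracted): ⌀0.4, A = 0.12566 in², y = 3.525 in, Ī = 0.0012566 in⁴.
Centroid: ȳ = ΣA·y / ΣA = 2.8687 in.
Transfer each piece to the centroidal x-axis using Ī + A·d² with d = y − 2.8687:
  flange: d = 0.65631 in → contributes +1.2115 in⁴
  web: d = -1.2687 in → contributes +3.1525 in⁴
  hole: d = 0.65631 in → contributes −0.055385 in⁴
Total I = 4.3086 in⁴.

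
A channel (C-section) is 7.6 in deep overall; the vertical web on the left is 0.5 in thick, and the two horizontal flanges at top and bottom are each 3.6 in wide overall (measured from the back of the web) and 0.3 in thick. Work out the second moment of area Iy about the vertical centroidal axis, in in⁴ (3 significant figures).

Iy ≈ 5.61 in⁴

Split into non-overlapping primitives; take the origin at the lower-left of the bounding box.
Web: 0.5 × 7.6, A = 3.8 in², x = 0.25 in, Ī = 0.079167 in⁴.
Top flange (beyond web): 3.1 × 0.3, A = 0.93 in², x = 2.05 in, Ī = 0.74478 in⁴.
Bottom flange (beyond web): 3.1 × 0.3, A = 0.93 in², x = 2.05 in, Ī = 0.74478 in⁴.
Centroid: x̄ = ΣA·x / ΣA = 0.84152 in.
Transfer each piece to the vertical centroidal axis using Ī + A·d² with d = x − 0.84152:
  web: d = -0.59152 in → contributes +1.4088 in⁴
  top flange (beyond web): d = 1.2085 in → contributes +2.103 in⁴
  bottom flange (beyond web): d = 1.2085 in → contributes +2.103 in⁴
Total I = 5.6147 in⁴.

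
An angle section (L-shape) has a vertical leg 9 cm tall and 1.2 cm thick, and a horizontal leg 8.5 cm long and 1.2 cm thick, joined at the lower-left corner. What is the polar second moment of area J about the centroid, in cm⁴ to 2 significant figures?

Decompose the section into non-overlapping parts with the origin at the bottom-left of its bounding rectangle.
Vertical leg: 1.2 × 9, A = 10.8 cm², y = 4.5 cm, Ī = 72.9 cm⁴.
Horizontal leg (remainder): 7.3 × 1.2, A = 8.76 cm², y = 0.6 cm, Ī = 1.051 cm⁴.
Centroid: ȳ = ΣA·y / ΣA = 2.753 cm.
Transfer each piece to the centroidal x-axis using Ī + A·d² with d = y − 2.753:
  vertical leg: d = 1.747 cm → contributes +105.8 cm⁴
  horizontal leg (remainder): d = -2.153 cm → contributes +41.67 cm⁴
Total I = 147.5 cm⁴.
For the y-axis: x̄ = 2.503 cm.
Repeating about the centroidal y-axis gives I_y = 127.6 cm⁴.
Polar second moment: J = I_x + I_y = 275.1 cm⁴.

J ≈ 280 cm⁴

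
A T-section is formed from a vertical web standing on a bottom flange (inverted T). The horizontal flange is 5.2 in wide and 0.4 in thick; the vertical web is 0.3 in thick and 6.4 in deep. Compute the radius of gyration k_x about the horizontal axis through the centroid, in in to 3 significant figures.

Treat the section as a set of non-overlapping primitives; coordinates are from the bounding-box lower-left.
Flange: 5.2 × 0.4, A = 2.08 in², y = 0.2 in, Ī = 0.027733 in⁴.
Web: 0.3 × 6.4, A = 1.92 in², y = 3.6 in, Ī = 6.5536 in⁴.
Centroid: ȳ = ΣA·y / ΣA = 1.832 in.
Transfer each piece to the horizontal axis through the centroid using Ī + A·d² with d = y − 1.832:
  flange: d = -1.632 in → contributes +5.5677 in⁴
  web: d = 1.768 in → contributes +12.555 in⁴
Total I = 18.123 in⁴.
Radius of gyration: k = √(I/A) = √(18.123 / 4) = 2.1285 in.

k_x ≈ 2.13 in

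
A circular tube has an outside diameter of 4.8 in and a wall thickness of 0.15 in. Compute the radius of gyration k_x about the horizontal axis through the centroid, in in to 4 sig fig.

Treat the section as a set of non-overlapping primitives; coordinates are from the bounding-box lower-left.
Outer circle: ⌀4.8, A = 18.0956 in², y = 2.4 in, Ī = 26.0576 in⁴.
Bore (subtracted): ⌀4.5, A = 15.9043 in², y = 2.4 in, Ī = 20.1289 in⁴.
By symmetry the centroid is at mid-height, ȳ = 2.4 in.
All pieces are centred on the horizontal axis through the centroid, so I = ΣĪ (holes subtracted) = 5.92873 in⁴.
Radius of gyration: k = √(I/A) = √(5.92873 / 2.19126) = 1.64488 in.

k_x ≈ 1.645 in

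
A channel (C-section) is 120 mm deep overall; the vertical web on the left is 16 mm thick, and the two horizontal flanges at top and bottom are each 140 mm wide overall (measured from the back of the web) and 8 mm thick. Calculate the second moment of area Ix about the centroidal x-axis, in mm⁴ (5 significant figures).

Ix ≈ 8.5364 × 10⁶ mm⁴

Decompose the section into non-overlapping parts with the origin at the bottom-left of its bounding rectangle.
Web: 16 × 120, A = 1 920 mm², y = 60 mm, Ī = 2 304 000 mm⁴.
Top flange (beyond web): 124 × 8, A = 992 mm², y = 116 mm, Ī = 5290.667 mm⁴.
Bottom flange (beyond web): 124 × 8, A = 992 mm², y = 4 mm, Ī = 5290.667 mm⁴.
By symmetry the centroid is at mid-height, ȳ = 60 mm.
Transfer each piece to the centroidal x-axis using Ī + A·d² with d = y − 60:
  web: d = 0 mm → contributes +2 304 000 mm⁴
  top flange (beyond web): d = 56 mm → contributes +3 116 203 mm⁴
  bottom flange (beyond web): d = -56 mm → contributes +3 116 203 mm⁴
Total I = 8 536 405 mm⁴.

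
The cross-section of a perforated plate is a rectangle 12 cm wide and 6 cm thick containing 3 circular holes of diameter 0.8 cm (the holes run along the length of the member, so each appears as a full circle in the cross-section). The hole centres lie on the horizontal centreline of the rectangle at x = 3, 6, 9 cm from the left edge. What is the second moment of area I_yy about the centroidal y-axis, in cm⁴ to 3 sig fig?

Treat the section as a set of non-overlapping primitives; coordinates are from the bounding-box lower-left.
Plate: 12 × 6, A = 72 cm², x = 6 cm, Ī = 864 cm⁴.
Hole 1 (subtracted): ⌀0.8, A = 0.50265 cm², x = 3 cm, Ī = 0.020106 cm⁴.
Hole 2 (subtracted): ⌀0.8, A = 0.50265 cm², x = 6 cm, Ī = 0.020106 cm⁴.
Hole 3 (subtracted): ⌀0.8, A = 0.50265 cm², x = 9 cm, Ī = 0.020106 cm⁴.
By symmetry the centroid is at mid-width, x̄ = 6 cm.
Transfer each piece to the centroidal y-axis using Ī + A·d² with d = x − 6:
  plate: d = 0 cm → contributes +864 cm⁴
  hole 1: d = -3 cm → contributes −4.544 cm⁴
  hole 2: d = 0 cm → contributes −0.020106 cm⁴
  hole 3: d = 3 cm → contributes −4.544 cm⁴
Total I = 854.89 cm⁴.

I_yy ≈ 855 cm⁴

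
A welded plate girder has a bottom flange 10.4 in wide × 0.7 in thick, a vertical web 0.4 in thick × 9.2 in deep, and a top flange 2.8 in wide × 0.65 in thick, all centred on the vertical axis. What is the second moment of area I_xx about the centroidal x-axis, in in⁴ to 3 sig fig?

I_xx ≈ 191 in⁴

Treat the section as a set of non-overlapping primitives; coordinates are from the bounding-box lower-left.
Bottom plate: 10.4 × 0.7, A = 7.28 in², y = 0.35 in, Ī = 0.29727 in⁴.
Web plate: 0.4 × 9.2, A = 3.68 in², y = 5.3 in, Ī = 25.956 in⁴.
Top plate: 2.8 × 0.65, A = 1.82 in², y = 10.225 in, Ī = 0.064079 in⁴.
Centroid: ȳ = ΣA·y / ΣA = 3.1817 in.
Transfer each piece to the centroidal x-axis using Ī + A·d² with d = y − 3.1817:
  bottom plate: d = -2.8317 in → contributes +58.67 in⁴
  web plate: d = 2.1183 in → contributes +42.47 in⁴
  top plate: d = 7.0433 in → contributes +90.352 in⁴
Total I = 191.49 in⁴.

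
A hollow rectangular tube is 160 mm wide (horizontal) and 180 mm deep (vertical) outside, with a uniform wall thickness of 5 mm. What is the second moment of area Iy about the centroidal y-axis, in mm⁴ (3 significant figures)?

Split into non-overlapping primitives; take the origin at the lower-left of the bounding box.
Outer rectangle: 160 × 180, A = 28 800 mm², x = 80 mm, Ī = 61 440 000 mm⁴.
Inner void (subtracted): 150 × 170, A = 25 500 mm², x = 80 mm, Ī = 47 812 500 mm⁴.
By symmetry the centroid is at mid-width, x̄ = 80 mm.
All pieces are centred on the centroidal y-axis, so I = ΣĪ (holes subtracted) = 13 627 500 mm⁴.

Iy ≈ 1.36 × 10⁷ mm⁴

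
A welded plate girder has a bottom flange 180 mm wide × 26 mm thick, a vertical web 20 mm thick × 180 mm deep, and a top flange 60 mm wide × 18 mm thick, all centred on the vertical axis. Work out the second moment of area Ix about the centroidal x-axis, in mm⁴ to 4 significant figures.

Ix ≈ 5.521 × 10⁷ mm⁴

Decompose the section into non-overlapping parts with the origin at the bottom-left of its bounding rectangle.
Bottom plate: 180 × 26, A = 4 680 mm², y = 13 mm, Ī = 263 640 mm⁴.
Web plate: 20 × 180, A = 3 600 mm², y = 116 mm, Ī = 9 720 000 mm⁴.
Top plate: 60 × 18, A = 1 080 mm², y = 215 mm, Ī = 29 160 mm⁴.
Centroid: ȳ = ΣA·y / ΣA = 75.9231 mm.
Transfer each piece to the centroidal x-axis using Ī + A·d² with d = y − 75.9231:
  bottom plate: d = -62.9231 mm → contributes +18 793 228 mm⁴
  web plate: d = 40.0769 mm → contributes +15 502 175 mm⁴
  top plate: d = 139.077 mm → contributes +20 918 942 mm⁴
Total I = 55 214 345 mm⁴.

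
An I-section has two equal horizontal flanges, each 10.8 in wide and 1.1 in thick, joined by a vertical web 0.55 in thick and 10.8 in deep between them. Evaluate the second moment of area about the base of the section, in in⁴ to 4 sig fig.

I_base ≈ 2156 in⁴

Split into non-overlapping primitives; take the origin at the lower-left of the bounding box.
Bottom flange: 10.8 × 1.1, A = 11.88 in², y = 0.55 in, Ī = 1.1979 in⁴.
Web: 0.55 × 10.8, A = 5.94 in², y = 6.5 in, Ī = 57.7368 in⁴.
Top flange: 10.8 × 1.1, A = 11.88 in², y = 12.45 in, Ī = 1.1979 in⁴.
Transfer each piece to the bottom edge using Ī + A·d² with d = y − 0:
  bottom flange: d = 0.55 in → contributes +4.7916 in⁴
  web: d = 6.5 in → contributes +308.702 in⁴
  top flange: d = 12.45 in → contributes +1842.63 in⁴
Total I = 2156.12 in⁴.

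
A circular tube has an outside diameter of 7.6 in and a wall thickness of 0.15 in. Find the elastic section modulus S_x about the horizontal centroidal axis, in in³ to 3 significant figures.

S_x ≈ 6.41 in³

Decompose the section into non-overlapping parts with the origin at the bottom-left of its bounding rectangle.
Outer circle: ⌀7.6, A = 45.365 in², y = 3.8 in, Ī = 163.77 in⁴.
Bore (subtracted): ⌀7.3, A = 41.854 in², y = 3.8 in, Ī = 139.4 in⁴.
By symmetry the centroid is at mid-height, ȳ = 3.8 in.
All pieces are centred on the horizontal centroidal axis, so I = ΣĪ (holes subtracted) = 24.367 in⁴.
Extreme fibre distance c = 3.8 in; S = I/c = 6.4123 in³.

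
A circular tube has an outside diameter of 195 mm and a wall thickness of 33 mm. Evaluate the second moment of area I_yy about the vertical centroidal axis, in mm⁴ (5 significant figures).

I_yy ≈ 5.7382 × 10⁷ mm⁴

Break the section into simple shapes (no overlaps), measuring from the bottom-left corner of the bounding box.
Outer circle: ⌀195, A = 29864.77 mm², x = 97.5 mm, Ī = 70 975 481 mm⁴.
Bore (subtracted): ⌀129, A = 13069.81 mm², x = 97.5 mm, Ī = 13 593 420 mm⁴.
By symmetry the centroid is at mid-width, x̄ = 97.5 mm.
All pieces are centred on the vertical centroidal axis, so I = ΣĪ (holes subtracted) = 57 382 061 mm⁴.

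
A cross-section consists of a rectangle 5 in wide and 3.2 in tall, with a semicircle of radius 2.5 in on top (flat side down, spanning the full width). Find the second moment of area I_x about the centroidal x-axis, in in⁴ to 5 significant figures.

I_x ≈ 61.024 in⁴

Decompose the section into non-overlapping parts with the origin at the bottom-left of its bounding rectangle.
Rectangular body: 5 × 3.2, A = 16 in², y = 1.6 in, Ī = 13.65333 in⁴.
Semicircular cap: semicircle r = 2.5, A = 9.817477 in², y = 4.261033 in, Ī = 4.287381 in⁴.
Centroid: ȳ = ΣA·y / ΣA = 2.611897 in.
Transfer each piece to the centroidal x-axis using Ī + A·d² with d = y − 2.611897:
  rectangular body: d = -1.011897 in → contributes +30.0363 in⁴
  semicircular cap: d = 1.649136 in → contributes +30.98747 in⁴
Total I = 61.02378 in⁴.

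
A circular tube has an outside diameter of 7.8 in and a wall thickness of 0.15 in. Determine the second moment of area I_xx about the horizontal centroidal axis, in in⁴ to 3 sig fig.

Decompose the section into non-overlapping parts with the origin at the bottom-left of its bounding rectangle.
Outer circle: ⌀7.8, A = 47.784 in², y = 3.9 in, Ī = 181.7 in⁴.
Bore (subtracted): ⌀7.5, A = 44.179 in², y = 3.9 in, Ī = 155.32 in⁴.
By symmetry the centroid is at mid-height, ȳ = 3.9 in.
All pieces are centred on the horizontal centroidal axis, so I = ΣĪ (holes subtracted) = 26.382 in⁴.

I_xx ≈ 26.4 in⁴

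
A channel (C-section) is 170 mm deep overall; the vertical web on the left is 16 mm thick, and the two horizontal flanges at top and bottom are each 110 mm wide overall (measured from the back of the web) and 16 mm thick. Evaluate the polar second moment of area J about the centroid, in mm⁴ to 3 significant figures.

J ≈ 3.10 × 10⁷ mm⁴

Treat the section as a set of non-overlapping primitives; coordinates are from the bounding-box lower-left.
Web: 16 × 170, A = 2 720 mm², y = 85 mm, Ī = 6 550 667 mm⁴.
Top flange (beyond web): 94 × 16, A = 1 504 mm², y = 162 mm, Ī = 32 085 mm⁴.
Bottom flange (beyond web): 94 × 16, A = 1 504 mm², y = 8 mm, Ī = 32 085 mm⁴.
By symmetry the centroid is at mid-height, ȳ = 85 mm.
Transfer each piece to the centroidal x-axis using Ī + A·d² with d = y − 85:
  web: d = 0 mm → contributes +6 550 667 mm⁴
  top flange (beyond web): d = 77 mm → contributes +8 949 301 mm⁴
  bottom flange (beyond web): d = -77 mm → contributes +8 949 301 mm⁴
Total I = 24 449 269 mm⁴.
For the y-axis: x̄ = 36.883 mm.
Repeating about the centroidal y-axis gives I_y = 6 593 766 mm⁴.
Polar second moment: J = I_x + I_y = 31 043 036 mm⁴.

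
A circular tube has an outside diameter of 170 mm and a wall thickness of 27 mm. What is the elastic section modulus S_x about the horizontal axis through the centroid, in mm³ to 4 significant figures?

S_x ≈ 3.778 × 10⁵ mm³

Decompose the section into non-overlapping parts with the origin at the bottom-left of its bounding rectangle.
Outer circle: ⌀170, A = 22 698 mm², y = 85 mm, Ī = 40 998 275 mm⁴.
Bore (subtracted): ⌀116, A = 10568.3 mm², y = 85 mm, Ī = 8 887 955 mm⁴.
By symmetry the centroid is at mid-height, ȳ = 85 mm.
All pieces are centred on the horizontal axis through the centroid, so I = ΣĪ (holes subtracted) = 32 110 320 mm⁴.
Extreme fibre distance c = 85 mm; S = I/c = 377 768 mm³.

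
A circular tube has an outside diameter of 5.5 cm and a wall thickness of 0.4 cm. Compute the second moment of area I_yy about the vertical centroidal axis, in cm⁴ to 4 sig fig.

I_yy ≈ 20.96 cm⁴

Split into non-overlapping primitives; take the origin at the lower-left of the bounding box.
Outer circle: ⌀5.5, A = 23.7583 cm², x = 2.75 cm, Ī = 44.918 cm⁴.
Bore (subtracted): ⌀4.7, A = 17.3494 cm², x = 2.75 cm, Ī = 23.9531 cm⁴.
By symmetry the centroid is at mid-width, x̄ = 2.75 cm.
All pieces are centred on the vertical centroidal axis, so I = ΣĪ (holes subtracted) = 20.9649 cm⁴.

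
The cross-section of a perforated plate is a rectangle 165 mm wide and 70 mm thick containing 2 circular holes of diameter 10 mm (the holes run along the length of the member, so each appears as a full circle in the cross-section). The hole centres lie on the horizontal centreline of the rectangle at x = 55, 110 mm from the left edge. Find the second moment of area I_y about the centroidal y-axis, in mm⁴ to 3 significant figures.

Treat the section as a set of non-overlapping primitives; coordinates are from the bounding-box lower-left.
Plate: 165 × 70, A = 11 550 mm², x = 82.5 mm, Ī = 26 204 063 mm⁴.
Hole 1 (subtracted): ⌀10, A = 78.54 mm², x = 55 mm, Ī = 490.87 mm⁴.
Hole 2 (subtracted): ⌀10, A = 78.54 mm², x = 110 mm, Ī = 490.87 mm⁴.
By symmetry the centroid is at mid-width, x̄ = 82.5 mm.
Transfer each piece to the centroidal y-axis using Ī + A·d² with d = x − 82.5:
  plate: d = 0 mm → contributes +26 204 063 mm⁴
  hole 1: d = -27.5 mm → contributes −59 887 mm⁴
  hole 2: d = 27.5 mm → contributes −59 887 mm⁴
Total I = 26 084 289 mm⁴.

I_y ≈ 2.61 × 10⁷ mm⁴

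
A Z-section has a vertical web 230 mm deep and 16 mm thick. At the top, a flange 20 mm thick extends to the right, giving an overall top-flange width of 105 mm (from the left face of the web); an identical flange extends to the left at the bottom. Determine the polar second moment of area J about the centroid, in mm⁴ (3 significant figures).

Decompose the section into non-overlapping parts with the origin at the bottom-left of its bounding rectangle.
Web: 16 × 230, A = 3 680 mm², y = 115 mm, Ī = 16 222 667 mm⁴.
Top flange (beyond web): 89 × 20, A = 1 780 mm², y = 220 mm, Ī = 59 333 mm⁴.
Bottom flange (beyond web): 89 × 20, A = 1 780 mm², y = 10 mm, Ī = 59 333 mm⁴.
Centroid: ȳ = ΣA·y / ΣA = 115 mm.
Transfer each piece to the centroidal x-axis using Ī + A·d² with d = y − 115:
  web: d = 0 mm → contributes +16 222 667 mm⁴
  top flange (beyond web): d = 105 mm → contributes +19 683 833 mm⁴
  bottom flange (beyond web): d = -105 mm → contributes +19 683 833 mm⁴
Total I = 55 590 333 mm⁴.
For the y-axis: x̄ = 97 mm.
Repeating about the centroidal y-axis gives I_y = 12 240 653 mm⁴.
Polar second moment: J = I_x + I_y = 67 830 987 mm⁴.

J ≈ 6.78 × 10⁷ mm⁴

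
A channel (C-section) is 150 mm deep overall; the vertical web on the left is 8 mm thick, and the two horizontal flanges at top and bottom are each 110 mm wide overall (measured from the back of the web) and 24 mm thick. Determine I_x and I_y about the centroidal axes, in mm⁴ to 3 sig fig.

I_x ≈ 2.19 × 10⁷ mm⁴, I_y ≈ 7.17 × 10⁶ mm⁴

Split into non-overlapping primitives; take the origin at the lower-left of the bounding box.
Web: 8 × 150, A = 1 200 mm², y = 75 mm, Ī = 2 250 000 mm⁴.
Top flange (beyond web): 102 × 24, A = 2 448 mm², y = 138 mm, Ī = 117 504 mm⁴.
Bottom flange (beyond web): 102 × 24, A = 2 448 mm², y = 12 mm, Ī = 117 504 mm⁴.
By symmetry the centroid is at mid-height, ȳ = 75 mm.
Transfer each piece to the centroidal x-axis using Ī + A·d² with d = y − 75:
  web: d = 0 mm → contributes +2 250 000 mm⁴
  top flange (beyond web): d = 63 mm → contributes +9 833 616 mm⁴
  bottom flange (beyond web): d = -63 mm → contributes +9 833 616 mm⁴
Total I = 21 917 232 mm⁴.
For the y-axis: x̄ = 48.173 mm.
Repeating about the centroidal y-axis gives I_y = 7 166 665 mm⁴.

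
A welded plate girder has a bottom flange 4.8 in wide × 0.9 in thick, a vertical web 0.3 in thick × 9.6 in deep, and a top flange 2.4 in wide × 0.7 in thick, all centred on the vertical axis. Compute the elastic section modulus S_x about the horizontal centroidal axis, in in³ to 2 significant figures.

Treat the section as a set of non-overlapping primitives; coordinates are from the bounding-box lower-left.
Bottom plate: 4.8 × 0.9, A = 4.32 in², y = 0.45 in, Ī = 0.2916 in⁴.
Web plate: 0.3 × 9.6, A = 2.88 in², y = 5.7 in, Ī = 22.12 in⁴.
Top plate: 2.4 × 0.7, A = 1.68 in², y = 10.85 in, Ī = 0.0686 in⁴.
Centroid: ȳ = ΣA·y / ΣA = 4.12 in.
Transfer each piece to the horizontal centroidal axis using Ī + A·d² with d = y − 4.12:
  bottom plate: d = -3.67 in → contributes +58.49 in⁴
  web plate: d = 1.58 in → contributes +29.31 in⁴
  top plate: d = 6.73 in → contributes +76.15 in⁴
Total I = 163.9 in⁴.
Extreme fibre distance c = 7.08 in; S = I/c = 23.16 in³.

S_x ≈ 23 in³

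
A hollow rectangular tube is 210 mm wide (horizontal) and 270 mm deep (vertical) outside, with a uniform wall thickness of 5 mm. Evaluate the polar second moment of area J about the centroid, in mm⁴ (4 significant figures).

J ≈ 8.656 × 10⁷ mm⁴

Decompose the section into non-overlapping parts with the origin at the bottom-left of its bounding rectangle.
Outer rectangle: 210 × 270, A = 56 700 mm², y = 135 mm, Ī = 344 452 500 mm⁴.
Inner void (subtracted): 200 × 260, A = 52 000 mm², y = 135 mm, Ī = 292 933 333 mm⁴.
By symmetry the centroid is at mid-height, ȳ = 135 mm.
All pieces are centred on the centroidal x-axis, so I = ΣĪ (holes subtracted) = 51 519 167 mm⁴.
Repeating about the centroidal y-axis gives I_y = 35 039 167 mm⁴.
Polar second moment: J = I_x + I_y = 86 558 333 mm⁴.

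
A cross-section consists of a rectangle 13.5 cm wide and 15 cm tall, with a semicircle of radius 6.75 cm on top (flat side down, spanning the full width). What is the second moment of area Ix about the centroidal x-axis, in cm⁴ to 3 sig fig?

Break the section into simple shapes (no overlaps), measuring from the bottom-left corner of the bounding box.
Rectangular body: 13.5 × 15, A = 202.5 cm², y = 7.5 cm, Ī = 3796.9 cm⁴.
Semicircular cap: semicircle r = 6.75, A = 71.569 cm², y = 17.865 cm, Ī = 227.85 cm⁴.
Centroid: ȳ = ΣA·y / ΣA = 10.207 cm.
Transfer each piece to the centroidal x-axis using Ī + A·d² with d = y − 10.207:
  rectangular body: d = -2.7066 cm → contributes +5280.3 cm⁴
  semicircular cap: d = 7.6582 cm → contributes +4425.2 cm⁴
Total I = 9705.6 cm⁴.

Ix ≈ 9710 cm⁴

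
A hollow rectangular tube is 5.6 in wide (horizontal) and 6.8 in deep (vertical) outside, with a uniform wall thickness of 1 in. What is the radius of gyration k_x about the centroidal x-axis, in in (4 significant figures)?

Treat the section as a set of non-overlapping primitives; coordinates are from the bounding-box lower-left.
Outer rectangle: 5.6 × 6.8, A = 38.08 in², y = 3.4 in, Ī = 146.735 in⁴.
Inner void (subtracted): 3.6 × 4.8, A = 17.28 in², y = 3.4 in, Ī = 33.1776 in⁴.
By symmetry the centroid is at mid-height, ȳ = 3.4 in.
All pieces are centred on the centroidal x-axis, so I = ΣĪ (holes subtracted) = 113.557 in⁴.
Radius of gyration: k = √(I/A) = √(113.557 / 20.8) = 2.33655 in.

k_x ≈ 2.337 in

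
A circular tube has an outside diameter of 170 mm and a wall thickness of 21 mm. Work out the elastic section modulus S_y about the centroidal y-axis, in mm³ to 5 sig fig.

S_y ≈ 3.2731 × 10⁵ mm³

Break the section into simple shapes (no overlaps), measuring from the bottom-left corner of the bounding box.
Outer circle: ⌀170, A = 22698.01 mm², x = 85 mm, Ī = 40 998 275 mm⁴.
Bore (subtracted): ⌀128, A = 12867.96 mm², x = 85 mm, Ī = 13 176 795 mm⁴.
By symmetry the centroid is at mid-width, x̄ = 85 mm.
All pieces are centred on the centroidal y-axis, so I = ΣĪ (holes subtracted) = 27 821 480 mm⁴.
Extreme fibre distance c = 85 mm; S = I/c = 327311.5 mm³.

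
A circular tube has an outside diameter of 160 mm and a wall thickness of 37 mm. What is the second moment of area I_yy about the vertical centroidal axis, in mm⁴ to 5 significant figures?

Split into non-overlapping primitives; take the origin at the lower-left of the bounding box.
Outer circle: ⌀160, A = 20106.19 mm², x = 80 mm, Ī = 32 169 909 mm⁴.
Bore (subtracted): ⌀86, A = 5808.805 mm², x = 80 mm, Ī = 2 685 120 mm⁴.
By symmetry the centroid is at mid-width, x̄ = 80 mm.
All pieces are centred on the vertical centroidal axis, so I = ΣĪ (holes subtracted) = 29 484 789 mm⁴.

I_yy ≈ 2.9485 × 10⁷ mm⁴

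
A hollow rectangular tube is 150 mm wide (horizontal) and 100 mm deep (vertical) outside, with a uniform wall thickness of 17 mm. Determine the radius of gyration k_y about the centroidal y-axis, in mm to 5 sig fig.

k_y ≈ 51.582 mm

Split into non-overlapping primitives; take the origin at the lower-left of the bounding box.
Outer rectangle: 150 × 100, A = 15 000 mm², x = 75 mm, Ī = 28 125 000 mm⁴.
Inner void (subtracted): 116 × 66, A = 7 656 mm², x = 75 mm, Ī = 8 584 928 mm⁴.
By symmetry the centroid is at mid-width, x̄ = 75 mm.
All pieces are centred on the centroidal y-axis, so I = ΣĪ (holes subtracted) = 19 540 072 mm⁴.
Radius of gyration: k = √(I/A) = √(19 540 072 / 7 344) = 51.58183 mm.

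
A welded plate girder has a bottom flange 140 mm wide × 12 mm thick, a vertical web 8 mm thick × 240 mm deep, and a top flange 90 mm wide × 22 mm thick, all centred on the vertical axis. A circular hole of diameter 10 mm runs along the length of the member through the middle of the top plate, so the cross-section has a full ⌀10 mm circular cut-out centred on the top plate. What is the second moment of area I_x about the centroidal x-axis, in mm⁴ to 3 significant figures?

I_x ≈ 6.84 × 10⁷ mm⁴

Decompose the section into non-overlapping parts with the origin at the bottom-left of its bounding rectangle.
Bottom plate: 140 × 12, A = 1 680 mm², y = 6 mm, Ī = 20 160 mm⁴.
Web plate: 8 × 240, A = 1 920 mm², y = 132 mm, Ī = 9 216 000 mm⁴.
Top plate: 90 × 22, A = 1 980 mm², y = 263 mm, Ī = 79 860 mm⁴.
Hole (subtracted): ⌀10, A = 78.54 mm², y = 263 mm, Ī = 490.87 mm⁴.
Centroid: ȳ = ΣA·y / ΣA = 138.8 mm.
Transfer each piece to the centroidal x-axis using Ī + A·d² with d = y − 138.8:
  bottom plate: d = -132.8 mm → contributes +29 648 481 mm⁴
  web plate: d = -6.8002 mm → contributes +9 304 787 mm⁴
  top plate: d = 124.2 mm → contributes +30 622 506 mm⁴
  hole: d = 124.2 mm → contributes −1 212 013 mm⁴
Total I = 68 363 761 mm⁴.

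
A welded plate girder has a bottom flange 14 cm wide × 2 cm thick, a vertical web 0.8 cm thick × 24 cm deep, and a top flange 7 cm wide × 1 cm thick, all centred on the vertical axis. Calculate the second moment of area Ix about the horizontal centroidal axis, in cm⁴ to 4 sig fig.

Ix ≈ 5347 cm⁴

Split into non-overlapping primitives; take the origin at the lower-left of the bounding box.
Bottom plate: 14 × 2, A = 28 cm², y = 1 cm, Ī = 9.33333 cm⁴.
Web plate: 0.8 × 24, A = 19.2 cm², y = 14 cm, Ī = 921.6 cm⁴.
Top plate: 7 × 1, A = 7 cm², y = 26.5 cm, Ī = 0.583333 cm⁴.
Centroid: ȳ = ΣA·y / ΣA = 8.89852 cm.
Transfer each piece to the horizontal centroidal axis using Ī + A·d² with d = y − 8.89852:
  bottom plate: d = -7.89852 cm → contributes +1756.16 cm⁴
  web plate: d = 5.10148 cm → contributes +1421.28 cm⁴
  top plate: d = 17.6015 cm → contributes +2169.27 cm⁴
Total I = 5346.71 cm⁴.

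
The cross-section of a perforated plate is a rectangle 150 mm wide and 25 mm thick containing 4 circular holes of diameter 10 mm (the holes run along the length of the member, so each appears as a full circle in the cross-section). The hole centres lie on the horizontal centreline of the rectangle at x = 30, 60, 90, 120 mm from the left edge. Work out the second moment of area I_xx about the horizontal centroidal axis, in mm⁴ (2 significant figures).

I_xx ≈ 1.9 × 10⁵ mm⁴

Break the section into simple shapes (no overlaps), measuring from the bottom-left corner of the bounding box.
Plate: 150 × 25, A = 3 750 mm², y = 12.5 mm, Ī = 195 313 mm⁴.
Hole 1 (subtracted): ⌀10, A = 78.54 mm², y = 12.5 mm, Ī = 490.9 mm⁴.
Hole 2 (subtracted): ⌀10, A = 78.54 mm², y = 12.5 mm, Ī = 490.9 mm⁴.
Hole 3 (subtracted): ⌀10, A = 78.54 mm², y = 12.5 mm, Ī = 490.9 mm⁴.
Hole 4 (subtracted): ⌀10, A = 78.54 mm², y = 12.5 mm, Ī = 490.9 mm⁴.
By symmetry the centroid is at mid-height, ȳ = 12.5 mm.
All pieces are centred on the horizontal centroidal axis, so I = ΣĪ (holes subtracted) = 193 349 mm⁴.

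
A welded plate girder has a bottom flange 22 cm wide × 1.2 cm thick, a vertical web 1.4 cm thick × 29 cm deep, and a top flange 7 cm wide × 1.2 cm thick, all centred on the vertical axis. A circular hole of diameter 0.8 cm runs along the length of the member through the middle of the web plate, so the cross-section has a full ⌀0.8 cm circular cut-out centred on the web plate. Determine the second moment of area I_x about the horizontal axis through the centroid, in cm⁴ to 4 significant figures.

I_x ≈ 9798 cm⁴

Decompose the section into non-overlapping parts with the origin at the bottom-left of its bounding rectangle.
Bottom plate: 22 × 1.2, A = 26.4 cm², y = 0.6 cm, Ī = 3.168 cm⁴.
Web plate: 1.4 × 29, A = 40.6 cm², y = 15.7 cm, Ī = 2845.38 cm⁴.
Top plate: 7 × 1.2, A = 8.4 cm², y = 30.8 cm, Ī = 1.008 cm⁴.
Hole (subtracted): ⌀0.8, A = 0.502655 cm², y = 15.7 cm, Ī = 0.0201062 cm⁴.
Centroid: ȳ = ΣA·y / ΣA = 12.071 cm.
Transfer each piece to the horizontal axis through the centroid using Ī + A·d² with d = y − 12.071:
  bottom plate: d = -11.471 cm → contributes +3 477 cm⁴
  web plate: d = 3.62897 cm → contributes +3380.06 cm⁴
  top plate: d = 18.729 cm → contributes +2947.51 cm⁴
  hole: d = 3.62897 cm → contributes −6.63977 cm⁴
Total I = 9797.93 cm⁴.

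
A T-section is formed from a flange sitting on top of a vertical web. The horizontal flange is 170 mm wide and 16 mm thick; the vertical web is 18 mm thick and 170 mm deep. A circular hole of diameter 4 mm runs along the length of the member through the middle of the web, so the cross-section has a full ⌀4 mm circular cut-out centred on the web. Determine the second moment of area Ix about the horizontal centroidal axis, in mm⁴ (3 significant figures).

Break the section into simple shapes (no overlaps), measuring from the bottom-left corner of the bounding box.
Flange: 170 × 16, A = 2 720 mm², y = 178 mm, Ī = 58 027 mm⁴.
Web: 18 × 170, A = 3 060 mm², y = 85 mm, Ī = 7 369 500 mm⁴.
Hole (subtracted): ⌀4, A = 12.566 mm², y = 85 mm, Ī = 12.566 mm⁴.
Centroid: ȳ = ΣA·y / ΣA = 128.86 mm.
Transfer each piece to the horizontal centroidal axis using Ī + A·d² with d = y − 128.86:
  flange: d = 49.14 mm → contributes +6 626 102 mm⁴
  web: d = -43.86 mm → contributes +13 256 038 mm⁴
  hole: d = -43.86 mm → contributes −24 187 mm⁴
Total I = 19 857 953 mm⁴.

Ix ≈ 1.99 × 10⁷ mm⁴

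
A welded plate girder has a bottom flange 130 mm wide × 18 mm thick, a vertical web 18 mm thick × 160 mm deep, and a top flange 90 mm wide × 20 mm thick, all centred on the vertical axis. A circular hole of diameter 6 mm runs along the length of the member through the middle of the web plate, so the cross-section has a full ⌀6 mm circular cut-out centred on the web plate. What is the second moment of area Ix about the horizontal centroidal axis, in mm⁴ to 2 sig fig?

Ix ≈ 3.9 × 10⁷ mm⁴

Break the section into simple shapes (no overlaps), measuring from the bottom-left corner of the bounding box.
Bottom plate: 130 × 18, A = 2 340 mm², y = 9 mm, Ī = 63 180 mm⁴.
Web plate: 18 × 160, A = 2 880 mm², y = 98 mm, Ī = 6 144 000 mm⁴.
Top plate: 90 × 20, A = 1 800 mm², y = 188 mm, Ī = 60 000 mm⁴.
Hole (subtracted): ⌀6, A = 28.27 mm², y = 98 mm, Ī = 63.62 mm⁴.
Centroid: ȳ = ΣA·y / ΣA = 91.38 mm.
Transfer each piece to the horizontal centroidal axis using Ī + A·d² with d = y − 91.38:
  bottom plate: d = -82.38 mm → contributes +15 944 898 mm⁴
  web plate: d = 6.616 mm → contributes +6 270 077 mm⁴
  top plate: d = 96.62 mm → contributes +16 862 509 mm⁴
  hole: d = 6.616 mm → contributes −1 301 mm⁴
Total I = 39 076 182 mm⁴.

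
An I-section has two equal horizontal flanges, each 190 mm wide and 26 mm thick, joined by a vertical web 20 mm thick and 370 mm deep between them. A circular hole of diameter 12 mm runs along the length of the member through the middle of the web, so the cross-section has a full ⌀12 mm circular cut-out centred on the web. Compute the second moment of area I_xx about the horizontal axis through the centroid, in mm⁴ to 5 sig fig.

Decompose the section into non-overlapping parts with the origin at the bottom-left of its bounding rectangle.
Bottom flange: 190 × 26, A = 4 940 mm², y = 13 mm, Ī = 278286.7 mm⁴.
Web: 20 × 370, A = 7 400 mm², y = 211 mm, Ī = 84 421 667 mm⁴.
Top flange: 190 × 26, A = 4 940 mm², y = 409 mm, Ī = 278286.7 mm⁴.
Hole (subtracted): ⌀12, A = 113.0973 mm², y = 211 mm, Ī = 1017.876 mm⁴.
By symmetry the centroid is at mid-height, ȳ = 211 mm.
Transfer each piece to the horizontal axis through the centroid using Ī + A·d² with d = y − 211:
  bottom flange: d = -198 mm → contributes +193 946 047 mm⁴
  web: d = 0 mm → contributes +84 421 667 mm⁴
  top flange: d = 198 mm → contributes +193 946 047 mm⁴
  hole: d = 0 mm → contributes −1017.876 mm⁴
Total I = 472 312 742 mm⁴.

I_xx ≈ 4.7231 × 10⁸ mm⁴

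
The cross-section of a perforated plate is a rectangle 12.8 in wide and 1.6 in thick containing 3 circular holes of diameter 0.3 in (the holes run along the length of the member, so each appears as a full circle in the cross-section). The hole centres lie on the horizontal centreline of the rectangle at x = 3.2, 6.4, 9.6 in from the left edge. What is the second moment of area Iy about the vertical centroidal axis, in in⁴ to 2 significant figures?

Iy ≈ 280 in⁴

Break the section into simple shapes (no overlaps), measuring from the bottom-left corner of the bounding box.
Plate: 12.8 × 1.6, A = 20.48 in², x = 6.4 in, Ī = 279.6 in⁴.
Hole 1 (subtracted): ⌀0.3, A = 0.07069 in², x = 3.2 in, Ī = 0.0003976 in⁴.
Hole 2 (subtracted): ⌀0.3, A = 0.07069 in², x = 6.4 in, Ī = 0.0003976 in⁴.
Hole 3 (subtracted): ⌀0.3, A = 0.07069 in², x = 9.6 in, Ī = 0.0003976 in⁴.
By symmetry the centroid is at mid-width, x̄ = 6.4 in.
Transfer each piece to the vertical centroidal axis using Ī + A·d² with d = x − 6.4:
  plate: d = 0 in → contributes +279.6 in⁴
  hole 1: d = -3.2 in → contributes −0.7242 in⁴
  hole 2: d = 0 in → contributes −0.0003976 in⁴
  hole 3: d = 3.2 in → contributes −0.7242 in⁴
Total I = 278.2 in⁴.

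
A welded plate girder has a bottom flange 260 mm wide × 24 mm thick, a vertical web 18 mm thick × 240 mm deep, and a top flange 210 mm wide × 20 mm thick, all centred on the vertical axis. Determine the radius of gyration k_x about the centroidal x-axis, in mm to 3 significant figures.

k_x ≈ 115 mm

Break the section into simple shapes (no overlaps), measuring from the bottom-left corner of the bounding box.
Bottom plate: 260 × 24, A = 6 240 mm², y = 12 mm, Ī = 299 520 mm⁴.
Web plate: 18 × 240, A = 4 320 mm², y = 144 mm, Ī = 20 736 000 mm⁴.
Top plate: 210 × 20, A = 4 200 mm², y = 274 mm, Ī = 140 000 mm⁴.
Centroid: ȳ = ΣA·y / ΣA = 125.19 mm.
Transfer each piece to the centroidal x-axis using Ī + A·d² with d = y − 125.19:
  bottom plate: d = -113.19 mm → contributes +80 242 002 mm⁴
  web plate: d = 18.813 mm → contributes +22 264 974 mm⁴
  top plate: d = 148.81 mm → contributes +93 150 308 mm⁴
Total I = 195 657 284 mm⁴.
Radius of gyration: k = √(I/A) = √(195 657 284 / 14 760) = 115.13 mm.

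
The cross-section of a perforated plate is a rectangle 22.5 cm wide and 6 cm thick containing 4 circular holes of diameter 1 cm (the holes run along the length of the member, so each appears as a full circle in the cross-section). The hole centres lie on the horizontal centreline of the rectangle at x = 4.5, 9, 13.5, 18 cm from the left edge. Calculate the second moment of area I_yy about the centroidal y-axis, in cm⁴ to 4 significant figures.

I_yy ≈ 5616 cm⁴

Treat the section as a set of non-overlapping primitives; coordinates are from the bounding-box lower-left.
Plate: 22.5 × 6, A = 135 cm², x = 11.25 cm, Ī = 5695.31 cm⁴.
Hole 1 (subtracted): ⌀1, A = 0.785398 cm², x = 4.5 cm, Ī = 0.0490874 cm⁴.
Hole 2 (subtracted): ⌀1, A = 0.785398 cm², x = 9 cm, Ī = 0.0490874 cm⁴.
Hole 3 (subtracted): ⌀1, A = 0.785398 cm², x = 13.5 cm, Ī = 0.0490874 cm⁴.
Hole 4 (subtracted): ⌀1, A = 0.785398 cm², x = 18 cm, Ī = 0.0490874 cm⁴.
By symmetry the centroid is at mid-width, x̄ = 11.25 cm.
Transfer each piece to the centroidal y-axis using Ī + A·d² with d = x − 11.25:
  plate: d = 0 cm → contributes +5695.31 cm⁴
  hole 1: d = -6.75 cm → contributes −35.8338 cm⁴
  hole 2: d = -2.25 cm → contributes −4.02517 cm⁴
  hole 3: d = 2.25 cm → contributes −4.02517 cm⁴
  hole 4: d = 6.75 cm → contributes −35.8338 cm⁴
Total I = 5615.59 cm⁴.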